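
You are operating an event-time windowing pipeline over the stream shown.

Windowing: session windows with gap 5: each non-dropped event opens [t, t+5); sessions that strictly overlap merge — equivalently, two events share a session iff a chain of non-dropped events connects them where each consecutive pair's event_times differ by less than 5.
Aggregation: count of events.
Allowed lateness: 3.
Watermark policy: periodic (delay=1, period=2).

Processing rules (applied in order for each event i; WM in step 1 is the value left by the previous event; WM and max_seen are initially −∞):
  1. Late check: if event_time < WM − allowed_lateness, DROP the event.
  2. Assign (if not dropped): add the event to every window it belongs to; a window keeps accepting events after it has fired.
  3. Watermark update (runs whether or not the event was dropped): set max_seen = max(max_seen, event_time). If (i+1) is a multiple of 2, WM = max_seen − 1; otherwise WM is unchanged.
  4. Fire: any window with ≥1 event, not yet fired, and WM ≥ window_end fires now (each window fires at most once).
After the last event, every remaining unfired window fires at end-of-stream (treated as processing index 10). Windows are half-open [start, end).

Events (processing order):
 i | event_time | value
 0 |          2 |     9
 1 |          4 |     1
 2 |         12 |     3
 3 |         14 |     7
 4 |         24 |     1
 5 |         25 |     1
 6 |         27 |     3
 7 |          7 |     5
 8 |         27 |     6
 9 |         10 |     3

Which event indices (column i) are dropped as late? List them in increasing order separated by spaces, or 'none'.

7 9

i=0 t=2 v=9: → [2,7); WM=−∞
i=1 t=4 v=1: → [2,9); WM=3
i=2 t=12 v=3: → [12,17); WM=3
i=3 t=14 v=7: → [12,19); WM=13
i=4 t=24 v=1: → [24,29); WM=13
i=5 t=25 v=1: → [24,30); WM=24
i=6 t=27 v=3: → [24,32); WM=24
i=7 t=7 v=5: DROP (t<24-3); WM=26
i=8 t=27 v=6: → [24,32); WM=26
i=9 t=10 v=3: DROP (t<26-3); WM=26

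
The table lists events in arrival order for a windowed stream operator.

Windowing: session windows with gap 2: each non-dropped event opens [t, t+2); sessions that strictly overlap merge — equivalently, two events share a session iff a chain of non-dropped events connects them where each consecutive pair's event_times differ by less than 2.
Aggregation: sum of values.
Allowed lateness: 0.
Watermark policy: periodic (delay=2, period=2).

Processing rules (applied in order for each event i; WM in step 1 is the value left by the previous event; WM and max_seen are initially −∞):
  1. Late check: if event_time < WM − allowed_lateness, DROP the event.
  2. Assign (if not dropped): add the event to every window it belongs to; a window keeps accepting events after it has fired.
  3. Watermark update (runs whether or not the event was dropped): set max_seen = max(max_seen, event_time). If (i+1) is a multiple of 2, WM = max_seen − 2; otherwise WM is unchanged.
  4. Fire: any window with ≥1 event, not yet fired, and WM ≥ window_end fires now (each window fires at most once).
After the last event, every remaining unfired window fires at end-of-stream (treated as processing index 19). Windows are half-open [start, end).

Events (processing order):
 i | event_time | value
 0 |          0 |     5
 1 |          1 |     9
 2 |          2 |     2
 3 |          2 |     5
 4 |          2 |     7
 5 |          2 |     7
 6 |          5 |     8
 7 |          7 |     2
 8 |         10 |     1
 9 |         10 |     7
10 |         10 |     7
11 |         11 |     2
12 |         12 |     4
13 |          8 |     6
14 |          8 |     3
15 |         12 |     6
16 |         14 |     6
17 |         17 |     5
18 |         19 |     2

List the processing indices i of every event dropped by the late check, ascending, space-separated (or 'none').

13 14

i=0 t=0 v=5: → [0,2); WM=−∞
i=1 t=1 v=9: → [0,3); WM=-1
i=2 t=2 v=2: → [0,4); WM=-1
i=3 t=2 v=5: → [0,4); WM=0
i=4 t=2 v=7: → [0,4); WM=0
i=5 t=2 v=7: → [0,4); WM=0
i=6 t=5 v=8: → [5,7); WM=0
i=7 t=7 v=2: → [7,9); WM=5
i=8 t=10 v=1: → [10,12); WM=5
i=9 t=10 v=7: → [10,12); WM=8
i=10 t=10 v=7: → [10,12); WM=8
i=11 t=11 v=2: → [10,13); WM=9
i=12 t=12 v=4: → [10,14); WM=9
i=13 t=8 v=6: DROP (t<9-0); WM=10
i=14 t=8 v=3: DROP (t<10-0); WM=10
i=15 t=12 v=6: → [10,14); WM=10
i=16 t=14 v=6: → [14,16); WM=10
i=17 t=17 v=5: → [17,19); WM=15
i=18 t=19 v=2: → [19,21); WM=15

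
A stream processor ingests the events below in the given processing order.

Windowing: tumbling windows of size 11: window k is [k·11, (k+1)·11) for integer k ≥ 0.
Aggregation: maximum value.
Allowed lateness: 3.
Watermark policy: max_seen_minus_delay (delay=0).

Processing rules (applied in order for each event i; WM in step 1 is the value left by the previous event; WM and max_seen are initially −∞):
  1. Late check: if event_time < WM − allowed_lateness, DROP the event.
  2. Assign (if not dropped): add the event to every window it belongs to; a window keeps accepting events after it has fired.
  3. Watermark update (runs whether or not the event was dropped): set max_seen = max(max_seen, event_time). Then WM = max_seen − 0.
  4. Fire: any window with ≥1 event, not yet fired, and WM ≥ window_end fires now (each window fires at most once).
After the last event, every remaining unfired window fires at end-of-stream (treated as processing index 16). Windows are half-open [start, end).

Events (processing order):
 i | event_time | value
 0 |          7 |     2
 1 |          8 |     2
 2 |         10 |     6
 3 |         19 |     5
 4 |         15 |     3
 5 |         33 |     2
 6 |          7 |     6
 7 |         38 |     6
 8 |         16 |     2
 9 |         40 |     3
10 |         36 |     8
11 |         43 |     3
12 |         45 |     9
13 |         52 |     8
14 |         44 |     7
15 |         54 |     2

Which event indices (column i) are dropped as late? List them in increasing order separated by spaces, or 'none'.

4 6 8 10 14

i=0 t=7 v=2: → [0,11); WM=7
i=1 t=8 v=2: → [0,11); WM=8
i=2 t=10 v=6: → [0,11); WM=10
i=3 t=19 v=5: → [11,22); WM=19; [0,11) fires=6
i=4 t=15 v=3: DROP (t<19-3); WM=19
i=5 t=33 v=2: → [33,44); WM=33; [11,22) fires=5
i=6 t=7 v=6: DROP (t<33-3); WM=33
i=7 t=38 v=6: → [33,44); WM=38
i=8 t=16 v=2: DROP (t<38-3); WM=38
i=9 t=40 v=3: → [33,44); WM=40
i=10 t=36 v=8: DROP (t<40-3); WM=40
i=11 t=43 v=3: → [33,44); WM=43
i=12 t=45 v=9: → [44,55); WM=45; [33,44) fires=6
i=13 t=52 v=8: → [44,55); WM=52
i=14 t=44 v=7: DROP (t<52-3); WM=52
i=15 t=54 v=2: → [44,55); WM=54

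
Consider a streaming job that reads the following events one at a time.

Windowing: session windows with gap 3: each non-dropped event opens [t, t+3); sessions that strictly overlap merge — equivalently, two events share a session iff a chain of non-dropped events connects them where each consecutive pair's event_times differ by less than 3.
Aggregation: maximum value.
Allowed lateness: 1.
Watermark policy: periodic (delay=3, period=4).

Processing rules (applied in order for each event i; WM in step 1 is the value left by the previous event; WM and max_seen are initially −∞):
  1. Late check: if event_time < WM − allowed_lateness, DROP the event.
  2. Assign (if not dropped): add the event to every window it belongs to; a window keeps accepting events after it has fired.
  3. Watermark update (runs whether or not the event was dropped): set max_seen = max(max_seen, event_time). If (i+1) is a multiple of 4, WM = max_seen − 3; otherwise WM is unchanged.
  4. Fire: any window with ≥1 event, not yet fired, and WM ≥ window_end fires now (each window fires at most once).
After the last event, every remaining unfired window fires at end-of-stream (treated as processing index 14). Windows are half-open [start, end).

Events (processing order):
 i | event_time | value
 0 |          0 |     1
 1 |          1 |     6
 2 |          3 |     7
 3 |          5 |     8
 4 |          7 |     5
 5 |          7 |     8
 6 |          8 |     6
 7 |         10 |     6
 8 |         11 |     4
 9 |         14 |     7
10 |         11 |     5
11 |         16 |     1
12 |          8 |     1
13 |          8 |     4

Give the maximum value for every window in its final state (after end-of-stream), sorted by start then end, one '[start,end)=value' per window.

[0,14)=8 [14,19)=7

i=0 t=0 v=1: → [0,3); WM=−∞
i=1 t=1 v=6: → [0,4); WM=−∞
i=2 t=3 v=7: → [0,6); WM=−∞
i=3 t=5 v=8: → [0,8); WM=2
i=4 t=7 v=5: → [0,10); WM=2
i=5 t=7 v=8: → [0,10); WM=2
i=6 t=8 v=6: → [0,11); WM=2
i=7 t=10 v=6: → [0,13); WM=7
i=8 t=11 v=4: → [0,14); WM=7
i=9 t=14 v=7: → [14,17); WM=7
i=10 t=11 v=5: → [0,14); WM=7
i=11 t=16 v=1: → [14,19); WM=13
i=12 t=8 v=1: DROP (t<13-1); WM=13
i=13 t=8 v=4: DROP (t<13-1); WM=13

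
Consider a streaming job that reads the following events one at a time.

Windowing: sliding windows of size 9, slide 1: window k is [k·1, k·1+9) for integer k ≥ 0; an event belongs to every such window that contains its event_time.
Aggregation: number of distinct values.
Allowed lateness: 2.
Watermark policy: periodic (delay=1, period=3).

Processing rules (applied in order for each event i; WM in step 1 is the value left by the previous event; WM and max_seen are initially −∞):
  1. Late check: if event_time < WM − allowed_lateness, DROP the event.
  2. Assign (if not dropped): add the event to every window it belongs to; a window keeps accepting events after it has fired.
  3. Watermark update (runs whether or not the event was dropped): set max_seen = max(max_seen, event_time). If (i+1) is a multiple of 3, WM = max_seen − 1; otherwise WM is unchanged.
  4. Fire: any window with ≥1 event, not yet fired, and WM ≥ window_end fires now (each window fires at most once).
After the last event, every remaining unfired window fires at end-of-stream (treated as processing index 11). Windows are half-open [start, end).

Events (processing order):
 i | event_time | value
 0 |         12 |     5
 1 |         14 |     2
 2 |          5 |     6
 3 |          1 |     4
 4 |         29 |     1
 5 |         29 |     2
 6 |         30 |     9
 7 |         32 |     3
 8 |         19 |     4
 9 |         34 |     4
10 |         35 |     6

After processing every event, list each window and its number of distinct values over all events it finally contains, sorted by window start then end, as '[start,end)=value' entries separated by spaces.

[0,9)=1 [1,10)=1 [2,11)=1 [3,12)=1 [4,13)=2 [5,14)=2 [6,15)=2 [7,16)=2 [8,17)=2 [9,18)=2 [10,19)=2 [11,20)=2 [12,21)=2 [13,22)=1 [14,23)=1 [21,30)=2 [22,31)=3 [23,32)=3 [24,33)=4 [25,34)=4 [26,35)=5 [27,36)=6 [28,37)=6 [29,38)=6 [30,39)=4 [31,40)=3 [32,41)=3 [33,42)=2 [34,43)=2 [35,44)=1

i=0 t=12 v=5: → [12,21),[11,20),[10,19),[9,18),[8,17),[7,16),[6,15),[5,14),[4,13); WM=−∞
i=1 t=14 v=2: → [14,23),[13,22),[12,21),[11,20),[10,19),[9,18),[8,17),[7,16),[6,15); WM=−∞
i=2 t=5 v=6: → [5,14),[4,13),[3,12),[2,11),[1,10),[0,9); WM=13; [0,9) fires=1 [1,10) fires=1 [2,11) fires=1 [3,12) fires=1 [4,13) fires=2
i=3 t=1 v=4: DROP (t<13-2); WM=13
i=4 t=29 v=1: → [29,38),[28,37),[27,36),[26,35),[25,34),[24,33),[23,32),[22,31),[21,30); WM=13
i=5 t=29 v=2: → [29,38),[28,37),[27,36),[26,35),[25,34),[24,33),[23,32),[22,31),[21,30); WM=28; [5,14) fires=2 [6,15) fires=2 [7,16) fires=2 [8,17) fires=2 [9,18) fires=2 [10,19) fires=2 [11,20) fires=2 [12,21) fires=2 [13,22) fires=1 [14,23) fires=1
i=6 t=30 v=9: → [30,39),[29,38),[28,37),[27,36),[26,35),[25,34),[24,33),[23,32),[22,31); WM=28
i=7 t=32 v=3: → [32,41),[31,40),[30,39),[29,38),[28,37),[27,36),[26,35),[25,34),[24,33); WM=28
i=8 t=19 v=4: DROP (t<28-2); WM=31; [21,30) fires=2 [22,31) fires=3
i=9 t=34 v=4: → [34,43),[33,42),[32,41),[31,40),[30,39),[29,38),[28,37),[27,36),[26,35); WM=31
i=10 t=35 v=6: → [35,44),[34,43),[33,42),[32,41),[31,40),[30,39),[29,38),[28,37),[27,36); WM=31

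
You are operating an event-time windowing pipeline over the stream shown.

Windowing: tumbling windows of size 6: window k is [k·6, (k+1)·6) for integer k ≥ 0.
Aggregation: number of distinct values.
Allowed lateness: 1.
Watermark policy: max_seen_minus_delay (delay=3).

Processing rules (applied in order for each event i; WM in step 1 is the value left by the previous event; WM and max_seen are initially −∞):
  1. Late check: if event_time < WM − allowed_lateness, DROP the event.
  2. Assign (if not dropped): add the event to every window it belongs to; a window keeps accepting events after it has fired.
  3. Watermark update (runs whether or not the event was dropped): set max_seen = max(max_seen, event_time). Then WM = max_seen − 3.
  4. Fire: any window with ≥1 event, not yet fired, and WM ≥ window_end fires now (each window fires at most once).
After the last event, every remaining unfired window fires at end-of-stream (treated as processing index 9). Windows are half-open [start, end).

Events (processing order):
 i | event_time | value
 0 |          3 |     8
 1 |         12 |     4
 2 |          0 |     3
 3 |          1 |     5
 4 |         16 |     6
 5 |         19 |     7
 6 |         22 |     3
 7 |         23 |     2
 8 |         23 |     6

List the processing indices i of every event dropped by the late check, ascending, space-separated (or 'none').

2 3

i=0 t=3 v=8: → [0,6); WM=0
i=1 t=12 v=4: → [12,18); WM=9; [0,6) fires=1
i=2 t=0 v=3: DROP (t<9-1); WM=9
i=3 t=1 v=5: DROP (t<9-1); WM=9
i=4 t=16 v=6: → [12,18); WM=13
i=5 t=19 v=7: → [18,24); WM=16
i=6 t=22 v=3: → [18,24); WM=19; [12,18) fires=2
i=7 t=23 v=2: → [18,24); WM=20
i=8 t=23 v=6: → [18,24); WM=20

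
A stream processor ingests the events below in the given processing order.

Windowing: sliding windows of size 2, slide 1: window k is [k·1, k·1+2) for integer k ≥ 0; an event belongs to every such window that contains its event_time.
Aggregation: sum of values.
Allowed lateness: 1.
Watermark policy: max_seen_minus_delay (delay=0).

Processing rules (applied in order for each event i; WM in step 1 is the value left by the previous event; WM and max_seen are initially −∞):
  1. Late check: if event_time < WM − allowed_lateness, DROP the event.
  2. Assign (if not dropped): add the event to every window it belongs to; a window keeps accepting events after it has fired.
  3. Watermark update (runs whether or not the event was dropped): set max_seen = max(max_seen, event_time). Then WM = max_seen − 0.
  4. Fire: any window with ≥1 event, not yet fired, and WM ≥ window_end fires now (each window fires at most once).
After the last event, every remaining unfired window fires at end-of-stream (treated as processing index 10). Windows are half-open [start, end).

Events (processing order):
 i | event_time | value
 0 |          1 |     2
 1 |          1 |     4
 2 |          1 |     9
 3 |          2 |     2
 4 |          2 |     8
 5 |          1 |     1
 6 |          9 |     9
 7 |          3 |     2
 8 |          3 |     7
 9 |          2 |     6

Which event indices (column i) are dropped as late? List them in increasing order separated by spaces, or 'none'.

7 8 9

i=0 t=1 v=2: → [1,3),[0,2); WM=1
i=1 t=1 v=4: → [1,3),[0,2); WM=1
i=2 t=1 v=9: → [1,3),[0,2); WM=1
i=3 t=2 v=2: → [2,4),[1,3); WM=2; [0,2) fires=15
i=4 t=2 v=8: → [2,4),[1,3); WM=2
i=5 t=1 v=1: → [1,3),[0,2); WM=2
i=6 t=9 v=9: → [9,11),[8,10); WM=9; [1,3) fires=26 [2,4) fires=10
i=7 t=3 v=2: DROP (t<9-1); WM=9
i=8 t=3 v=7: DROP (t<9-1); WM=9
i=9 t=2 v=6: DROP (t<9-1); WM=9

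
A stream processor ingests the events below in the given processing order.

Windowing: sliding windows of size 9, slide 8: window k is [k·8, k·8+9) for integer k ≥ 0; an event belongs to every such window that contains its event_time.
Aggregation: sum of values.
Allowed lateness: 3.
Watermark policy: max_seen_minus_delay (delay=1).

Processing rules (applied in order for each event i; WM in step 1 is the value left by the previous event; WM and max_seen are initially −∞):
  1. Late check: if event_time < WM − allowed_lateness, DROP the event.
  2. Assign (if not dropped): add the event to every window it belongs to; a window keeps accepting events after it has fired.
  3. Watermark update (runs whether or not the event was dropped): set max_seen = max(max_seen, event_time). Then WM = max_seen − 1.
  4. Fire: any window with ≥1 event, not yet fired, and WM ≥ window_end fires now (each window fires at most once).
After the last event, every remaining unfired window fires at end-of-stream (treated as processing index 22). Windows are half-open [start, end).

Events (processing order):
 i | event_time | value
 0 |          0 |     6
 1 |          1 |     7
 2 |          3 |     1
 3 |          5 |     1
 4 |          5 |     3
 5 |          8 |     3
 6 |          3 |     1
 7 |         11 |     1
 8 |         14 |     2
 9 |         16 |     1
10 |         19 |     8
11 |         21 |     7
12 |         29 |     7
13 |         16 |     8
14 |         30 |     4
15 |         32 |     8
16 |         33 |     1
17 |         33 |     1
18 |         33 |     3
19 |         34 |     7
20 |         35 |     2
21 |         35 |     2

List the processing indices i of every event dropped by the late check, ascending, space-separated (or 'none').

i=0 t=0 v=6: → [0,9); WM=-1
i=1 t=1 v=7: → [0,9); WM=0
i=2 t=3 v=1: → [0,9); WM=2
i=3 t=5 v=1: → [0,9); WM=4
i=4 t=5 v=3: → [0,9); WM=4
i=5 t=8 v=3: → [8,17),[0,9); WM=7
i=6 t=3 v=1: DROP (t<7-3); WM=7
i=7 t=11 v=1: → [8,17); WM=10; [0,9) fires=21
i=8 t=14 v=2: → [8,17); WM=13
i=9 t=16 v=1: → [16,25),[8,17); WM=15
i=10 t=19 v=8: → [16,25); WM=18; [8,17) fires=7
i=11 t=21 v=7: → [16,25); WM=20
i=12 t=29 v=7: → [24,33); WM=28; [16,25) fires=16
i=13 t=16 v=8: DROP (t<28-3); WM=28
i=14 t=30 v=4: → [24,33); WM=29
i=15 t=32 v=8: → [32,41),[24,33); WM=31
i=16 t=33 v=1: → [32,41); WM=32
i=17 t=33 v=1: → [32,41); WM=32
i=18 t=33 v=3: → [32,41); WM=32
i=19 t=34 v=7: → [32,41); WM=33; [24,33) fires=19
i=20 t=35 v=2: → [32,41); WM=34
i=21 t=35 v=2: → [32,41); WM=34

6 13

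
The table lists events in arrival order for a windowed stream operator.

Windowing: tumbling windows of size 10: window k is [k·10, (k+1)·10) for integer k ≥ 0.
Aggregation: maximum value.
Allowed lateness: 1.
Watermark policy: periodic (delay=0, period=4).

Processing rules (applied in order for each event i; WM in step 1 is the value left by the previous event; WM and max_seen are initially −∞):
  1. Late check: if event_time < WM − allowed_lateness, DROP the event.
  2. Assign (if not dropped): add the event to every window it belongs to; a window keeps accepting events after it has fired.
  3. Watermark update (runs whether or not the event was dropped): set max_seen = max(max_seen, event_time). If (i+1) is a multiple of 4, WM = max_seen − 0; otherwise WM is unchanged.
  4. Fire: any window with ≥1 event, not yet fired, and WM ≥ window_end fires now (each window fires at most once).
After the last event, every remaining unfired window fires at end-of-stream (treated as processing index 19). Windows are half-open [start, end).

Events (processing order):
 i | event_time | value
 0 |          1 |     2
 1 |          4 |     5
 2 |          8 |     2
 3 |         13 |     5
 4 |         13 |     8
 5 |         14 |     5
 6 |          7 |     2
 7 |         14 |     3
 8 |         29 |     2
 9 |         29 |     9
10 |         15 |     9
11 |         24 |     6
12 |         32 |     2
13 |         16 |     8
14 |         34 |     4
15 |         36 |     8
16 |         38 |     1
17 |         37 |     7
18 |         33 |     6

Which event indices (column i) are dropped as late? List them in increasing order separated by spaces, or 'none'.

6 13 18

i=0 t=1 v=2: → [0,10); WM=−∞
i=1 t=4 v=5: → [0,10); WM=−∞
i=2 t=8 v=2: → [0,10); WM=−∞
i=3 t=13 v=5: → [10,20); WM=13; [0,10) fires=5
i=4 t=13 v=8: → [10,20); WM=13
i=5 t=14 v=5: → [10,20); WM=13
i=6 t=7 v=2: DROP (t<13-1); WM=13
i=7 t=14 v=3: → [10,20); WM=14
i=8 t=29 v=2: → [20,30); WM=14
i=9 t=29 v=9: → [20,30); WM=14
i=10 t=15 v=9: → [10,20); WM=14
i=11 t=24 v=6: → [20,30); WM=29; [10,20) fires=9
i=12 t=32 v=2: → [30,40); WM=29
i=13 t=16 v=8: DROP (t<29-1); WM=29
i=14 t=34 v=4: → [30,40); WM=29
i=15 t=36 v=8: → [30,40); WM=36; [20,30) fires=9
i=16 t=38 v=1: → [30,40); WM=36
i=17 t=37 v=7: → [30,40); WM=36
i=18 t=33 v=6: DROP (t<36-1); WM=36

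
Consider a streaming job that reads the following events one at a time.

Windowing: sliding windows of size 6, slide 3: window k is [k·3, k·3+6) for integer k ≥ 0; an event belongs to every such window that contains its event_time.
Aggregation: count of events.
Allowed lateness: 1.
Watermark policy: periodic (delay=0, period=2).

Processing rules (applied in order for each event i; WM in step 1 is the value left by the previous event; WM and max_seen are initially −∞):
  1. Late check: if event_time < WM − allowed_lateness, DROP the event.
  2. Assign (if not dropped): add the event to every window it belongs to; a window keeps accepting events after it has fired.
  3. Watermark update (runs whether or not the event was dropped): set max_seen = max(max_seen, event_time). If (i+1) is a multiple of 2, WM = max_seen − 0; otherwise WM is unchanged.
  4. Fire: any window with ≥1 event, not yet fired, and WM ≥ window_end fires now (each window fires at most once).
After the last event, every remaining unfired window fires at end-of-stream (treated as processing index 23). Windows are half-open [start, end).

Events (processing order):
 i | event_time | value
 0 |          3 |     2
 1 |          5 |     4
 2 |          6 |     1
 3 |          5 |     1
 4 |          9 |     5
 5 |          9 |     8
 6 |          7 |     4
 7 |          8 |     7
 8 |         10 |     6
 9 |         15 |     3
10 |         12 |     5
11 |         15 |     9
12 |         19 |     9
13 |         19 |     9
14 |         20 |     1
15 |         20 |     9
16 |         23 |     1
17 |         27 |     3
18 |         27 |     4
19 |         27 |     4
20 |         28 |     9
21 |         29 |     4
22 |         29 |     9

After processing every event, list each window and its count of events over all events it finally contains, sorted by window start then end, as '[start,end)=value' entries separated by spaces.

[0,6)=3 [3,9)=5 [6,12)=5 [9,15)=3 [12,18)=2 [15,21)=6 [18,24)=5 [21,27)=1 [24,30)=6 [27,33)=6

i=0 t=3 v=2: → [3,9),[0,6); WM=−∞
i=1 t=5 v=4: → [3,9),[0,6); WM=5
i=2 t=6 v=1: → [6,12),[3,9); WM=5
i=3 t=5 v=1: → [3,9),[0,6); WM=6; [0,6) fires=3
i=4 t=9 v=5: → [9,15),[6,12); WM=6
i=5 t=9 v=8: → [9,15),[6,12); WM=9; [3,9) fires=4
i=6 t=7 v=4: DROP (t<9-1); WM=9
i=7 t=8 v=7: → [6,12),[3,9); WM=9
i=8 t=10 v=6: → [9,15),[6,12); WM=9
i=9 t=15 v=3: → [15,21),[12,18); WM=15; [6,12) fires=5 [9,15) fires=3
i=10 t=12 v=5: DROP (t<15-1); WM=15
i=11 t=15 v=9: → [15,21),[12,18); WM=15
i=12 t=19 v=9: → [18,24),[15,21); WM=15
i=13 t=19 v=9: → [18,24),[15,21); WM=19; [12,18) fires=2
i=14 t=20 v=1: → [18,24),[15,21); WM=19
i=15 t=20 v=9: → [18,24),[15,21); WM=20
i=16 t=23 v=1: → [21,27),[18,24); WM=20
i=17 t=27 v=3: → [27,33),[24,30); WM=27; [15,21) fires=6 [18,24) fires=5 [21,27) fires=1
i=18 t=27 v=4: → [27,33),[24,30); WM=27
i=19 t=27 v=4: → [27,33),[24,30); WM=27
i=20 t=28 v=9: → [27,33),[24,30); WM=27
i=21 t=29 v=4: → [27,33),[24,30); WM=29
i=22 t=29 v=9: → [27,33),[24,30); WM=29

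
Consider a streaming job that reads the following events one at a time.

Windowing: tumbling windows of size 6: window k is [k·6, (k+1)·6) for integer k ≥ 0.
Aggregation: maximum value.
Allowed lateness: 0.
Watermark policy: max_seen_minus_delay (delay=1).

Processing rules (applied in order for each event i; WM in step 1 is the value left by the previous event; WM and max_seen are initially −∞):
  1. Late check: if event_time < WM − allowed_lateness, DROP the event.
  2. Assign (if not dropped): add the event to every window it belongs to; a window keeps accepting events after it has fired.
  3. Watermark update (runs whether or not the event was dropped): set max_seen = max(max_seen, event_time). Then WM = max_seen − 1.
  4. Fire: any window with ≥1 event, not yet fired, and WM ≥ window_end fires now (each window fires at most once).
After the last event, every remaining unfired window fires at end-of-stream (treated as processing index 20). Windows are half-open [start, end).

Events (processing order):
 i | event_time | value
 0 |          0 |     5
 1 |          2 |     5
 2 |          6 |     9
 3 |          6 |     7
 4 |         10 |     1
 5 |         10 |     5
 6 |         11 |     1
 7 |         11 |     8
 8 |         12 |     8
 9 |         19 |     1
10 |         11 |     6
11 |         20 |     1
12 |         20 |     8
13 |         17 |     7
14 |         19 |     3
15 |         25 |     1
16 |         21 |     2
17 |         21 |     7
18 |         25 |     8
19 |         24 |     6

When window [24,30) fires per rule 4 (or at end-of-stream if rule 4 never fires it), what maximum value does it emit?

i=0 t=0 v=5: → [0,6); WM=-1
i=1 t=2 v=5: → [0,6); WM=1
i=2 t=6 v=9: → [6,12); WM=5
i=3 t=6 v=7: → [6,12); WM=5
i=4 t=10 v=1: → [6,12); WM=9; [0,6) fires=5
i=5 t=10 v=5: → [6,12); WM=9
i=6 t=11 v=1: → [6,12); WM=10
i=7 t=11 v=8: → [6,12); WM=10
i=8 t=12 v=8: → [12,18); WM=11
i=9 t=19 v=1: → [18,24); WM=18; [6,12) fires=9 [12,18) fires=8
i=10 t=11 v=6: DROP (t<18-0); WM=18
i=11 t=20 v=1: → [18,24); WM=19
i=12 t=20 v=8: → [18,24); WM=19
i=13 t=17 v=7: DROP (t<19-0); WM=19
i=14 t=19 v=3: → [18,24); WM=19
i=15 t=25 v=1: → [24,30); WM=24; [18,24) fires=8
i=16 t=21 v=2: DROP (t<24-0); WM=24
i=17 t=21 v=7: DROP (t<24-0); WM=24
i=18 t=25 v=8: → [24,30); WM=24
i=19 t=24 v=6: → [24,30); WM=24

8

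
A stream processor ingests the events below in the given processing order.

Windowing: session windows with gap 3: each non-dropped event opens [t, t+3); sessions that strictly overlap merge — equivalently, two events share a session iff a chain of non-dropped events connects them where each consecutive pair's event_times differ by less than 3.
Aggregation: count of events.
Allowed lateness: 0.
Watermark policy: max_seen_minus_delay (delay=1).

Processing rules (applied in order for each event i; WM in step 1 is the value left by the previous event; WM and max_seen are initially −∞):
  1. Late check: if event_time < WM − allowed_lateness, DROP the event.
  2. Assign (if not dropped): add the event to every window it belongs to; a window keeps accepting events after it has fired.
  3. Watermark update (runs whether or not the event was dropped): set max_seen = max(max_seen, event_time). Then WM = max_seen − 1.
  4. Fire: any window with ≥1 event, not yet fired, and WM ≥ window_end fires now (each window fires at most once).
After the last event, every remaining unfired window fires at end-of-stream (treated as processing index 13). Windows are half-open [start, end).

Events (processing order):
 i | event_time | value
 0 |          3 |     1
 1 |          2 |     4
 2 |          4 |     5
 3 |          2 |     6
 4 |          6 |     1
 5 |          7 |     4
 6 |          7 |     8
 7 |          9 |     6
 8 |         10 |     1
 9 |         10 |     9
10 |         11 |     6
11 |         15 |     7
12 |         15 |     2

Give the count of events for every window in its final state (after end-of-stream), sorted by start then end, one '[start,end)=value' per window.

[2,14)=10 [15,18)=2

i=0 t=3 v=1: → [3,6); WM=2
i=1 t=2 v=4: → [2,6); WM=2
i=2 t=4 v=5: → [2,7); WM=3
i=3 t=2 v=6: DROP (t<3-0); WM=3
i=4 t=6 v=1: → [2,9); WM=5
i=5 t=7 v=4: → [2,10); WM=6
i=6 t=7 v=8: → [2,10); WM=6
i=7 t=9 v=6: → [2,12); WM=8
i=8 t=10 v=1: → [2,13); WM=9
i=9 t=10 v=9: → [2,13); WM=9
i=10 t=11 v=6: → [2,14); WM=10
i=11 t=15 v=7: → [15,18); WM=14
i=12 t=15 v=2: → [15,18); WM=14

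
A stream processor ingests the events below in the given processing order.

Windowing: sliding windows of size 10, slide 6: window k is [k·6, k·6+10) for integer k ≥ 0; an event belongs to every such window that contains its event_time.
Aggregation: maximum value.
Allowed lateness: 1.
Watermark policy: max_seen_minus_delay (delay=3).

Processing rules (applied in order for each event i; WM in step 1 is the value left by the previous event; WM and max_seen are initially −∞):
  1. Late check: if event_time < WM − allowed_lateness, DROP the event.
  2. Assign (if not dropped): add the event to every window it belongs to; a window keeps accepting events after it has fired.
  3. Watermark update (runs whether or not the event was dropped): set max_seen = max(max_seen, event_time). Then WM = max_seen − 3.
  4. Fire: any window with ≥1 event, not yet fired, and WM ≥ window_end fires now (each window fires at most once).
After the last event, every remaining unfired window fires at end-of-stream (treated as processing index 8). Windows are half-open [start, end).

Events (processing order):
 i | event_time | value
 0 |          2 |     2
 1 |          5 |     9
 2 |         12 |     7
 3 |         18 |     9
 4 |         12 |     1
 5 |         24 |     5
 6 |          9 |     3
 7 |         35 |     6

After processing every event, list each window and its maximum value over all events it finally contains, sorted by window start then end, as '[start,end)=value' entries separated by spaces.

[0,10)=9 [6,16)=7 [12,22)=9 [18,28)=9 [24,34)=5 [30,40)=6

i=0 t=2 v=2: → [0,10); WM=-1
i=1 t=5 v=9: → [0,10); WM=2
i=2 t=12 v=7: → [12,22),[6,16); WM=9
i=3 t=18 v=9: → [18,28),[12,22); WM=15; [0,10) fires=9
i=4 t=12 v=1: DROP (t<15-1); WM=15
i=5 t=24 v=5: → [24,34),[18,28); WM=21; [6,16) fires=7
i=6 t=9 v=3: DROP (t<21-1); WM=21
i=7 t=35 v=6: → [30,40); WM=32; [12,22) fires=9 [18,28) fires=9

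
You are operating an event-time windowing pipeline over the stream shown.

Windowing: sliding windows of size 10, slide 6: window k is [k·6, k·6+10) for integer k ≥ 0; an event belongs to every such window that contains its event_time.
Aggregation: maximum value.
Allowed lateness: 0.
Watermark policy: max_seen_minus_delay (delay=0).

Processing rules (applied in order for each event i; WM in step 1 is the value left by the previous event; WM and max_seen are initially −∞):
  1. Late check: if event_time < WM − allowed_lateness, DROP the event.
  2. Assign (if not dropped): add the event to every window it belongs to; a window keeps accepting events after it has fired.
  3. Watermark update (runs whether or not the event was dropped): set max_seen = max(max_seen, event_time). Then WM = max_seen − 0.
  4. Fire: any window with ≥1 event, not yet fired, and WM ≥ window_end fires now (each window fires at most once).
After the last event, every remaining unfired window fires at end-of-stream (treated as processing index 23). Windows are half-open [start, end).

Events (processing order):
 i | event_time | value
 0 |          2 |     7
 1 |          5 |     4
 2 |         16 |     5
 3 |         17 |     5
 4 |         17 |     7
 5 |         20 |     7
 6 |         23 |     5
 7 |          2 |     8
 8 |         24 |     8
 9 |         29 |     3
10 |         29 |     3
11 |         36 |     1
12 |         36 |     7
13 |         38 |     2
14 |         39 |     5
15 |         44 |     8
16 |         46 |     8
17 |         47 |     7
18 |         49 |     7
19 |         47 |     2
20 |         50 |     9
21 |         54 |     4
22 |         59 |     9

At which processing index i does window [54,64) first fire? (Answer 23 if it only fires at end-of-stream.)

i=0 t=2 v=7: → [0,10); WM=2
i=1 t=5 v=4: → [0,10); WM=5
i=2 t=16 v=5: → [12,22); WM=16; [0,10) fires=7
i=3 t=17 v=5: → [12,22); WM=17
i=4 t=17 v=7: → [12,22); WM=17
i=5 t=20 v=7: → [18,28),[12,22); WM=20
i=6 t=23 v=5: → [18,28); WM=23; [12,22) fires=7
i=7 t=2 v=8: DROP (t<23-0); WM=23
i=8 t=24 v=8: → [24,34),[18,28); WM=24
i=9 t=29 v=3: → [24,34); WM=29; [18,28) fires=8
i=10 t=29 v=3: → [24,34); WM=29
i=11 t=36 v=1: → [36,46),[30,40); WM=36; [24,34) fires=8
i=12 t=36 v=7: → [36,46),[30,40); WM=36
i=13 t=38 v=2: → [36,46),[30,40); WM=38
i=14 t=39 v=5: → [36,46),[30,40); WM=39
i=15 t=44 v=8: → [42,52),[36,46); WM=44; [30,40) fires=7
i=16 t=46 v=8: → [42,52); WM=46; [36,46) fires=8
i=17 t=47 v=7: → [42,52); WM=47
i=18 t=49 v=7: → [48,58),[42,52); WM=49
i=19 t=47 v=2: DROP (t<49-0); WM=49
i=20 t=50 v=9: → [48,58),[42,52); WM=50
i=21 t=54 v=4: → [54,64),[48,58); WM=54; [42,52) fires=9
i=22 t=59 v=9: → [54,64); WM=59; [48,58) fires=9

23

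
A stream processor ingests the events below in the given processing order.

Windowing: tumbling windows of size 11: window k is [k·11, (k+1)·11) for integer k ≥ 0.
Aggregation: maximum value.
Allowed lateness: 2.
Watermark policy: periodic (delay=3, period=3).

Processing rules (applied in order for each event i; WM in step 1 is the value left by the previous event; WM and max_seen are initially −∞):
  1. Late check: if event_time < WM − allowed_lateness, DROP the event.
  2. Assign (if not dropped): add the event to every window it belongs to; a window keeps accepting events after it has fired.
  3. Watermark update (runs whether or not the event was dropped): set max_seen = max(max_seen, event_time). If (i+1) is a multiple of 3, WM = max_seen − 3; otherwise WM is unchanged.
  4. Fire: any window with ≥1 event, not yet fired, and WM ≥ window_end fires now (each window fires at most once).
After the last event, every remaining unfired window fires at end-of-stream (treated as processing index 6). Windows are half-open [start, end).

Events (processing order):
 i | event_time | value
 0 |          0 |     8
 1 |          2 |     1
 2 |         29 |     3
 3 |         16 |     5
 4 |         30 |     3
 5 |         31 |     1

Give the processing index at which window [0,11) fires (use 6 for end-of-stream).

i=0 t=0 v=8: → [0,11); WM=−∞
i=1 t=2 v=1: → [0,11); WM=−∞
i=2 t=29 v=3: → [22,33); WM=26; [0,11) fires=8
i=3 t=16 v=5: DROP (t<26-2); WM=26
i=4 t=30 v=3: → [22,33); WM=26
i=5 t=31 v=1: → [22,33); WM=28

2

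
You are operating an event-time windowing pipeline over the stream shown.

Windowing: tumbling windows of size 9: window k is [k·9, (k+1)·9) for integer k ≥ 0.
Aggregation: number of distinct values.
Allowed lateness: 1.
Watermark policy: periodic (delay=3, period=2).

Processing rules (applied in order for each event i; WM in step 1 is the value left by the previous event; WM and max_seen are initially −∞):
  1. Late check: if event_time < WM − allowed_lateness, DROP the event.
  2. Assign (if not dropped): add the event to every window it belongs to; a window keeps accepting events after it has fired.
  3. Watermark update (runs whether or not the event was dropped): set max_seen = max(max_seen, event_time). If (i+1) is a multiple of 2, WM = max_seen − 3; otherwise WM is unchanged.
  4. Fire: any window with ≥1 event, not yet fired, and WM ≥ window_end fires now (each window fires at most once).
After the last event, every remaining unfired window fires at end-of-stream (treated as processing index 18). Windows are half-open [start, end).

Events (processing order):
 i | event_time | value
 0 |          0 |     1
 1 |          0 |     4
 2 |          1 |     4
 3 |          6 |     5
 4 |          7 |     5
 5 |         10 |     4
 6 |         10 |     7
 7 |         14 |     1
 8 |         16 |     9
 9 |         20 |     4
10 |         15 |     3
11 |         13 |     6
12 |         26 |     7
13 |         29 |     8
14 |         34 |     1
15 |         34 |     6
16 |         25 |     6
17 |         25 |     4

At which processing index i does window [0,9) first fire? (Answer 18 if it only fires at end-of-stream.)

7

i=0 t=0 v=1: → [0,9); WM=−∞
i=1 t=0 v=4: → [0,9); WM=-3
i=2 t=1 v=4: → [0,9); WM=-3
i=3 t=6 v=5: → [0,9); WM=3
i=4 t=7 v=5: → [0,9); WM=3
i=5 t=10 v=4: → [9,18); WM=7
i=6 t=10 v=7: → [9,18); WM=7
i=7 t=14 v=1: → [9,18); WM=11; [0,9) fires=3
i=8 t=16 v=9: → [9,18); WM=11
i=9 t=20 v=4: → [18,27); WM=17
i=10 t=15 v=3: DROP (t<17-1); WM=17
i=11 t=13 v=6: DROP (t<17-1); WM=17
i=12 t=26 v=7: → [18,27); WM=17
i=13 t=29 v=8: → [27,36); WM=26; [9,18) fires=4
i=14 t=34 v=1: → [27,36); WM=26
i=15 t=34 v=6: → [27,36); WM=31; [18,27) fires=2
i=16 t=25 v=6: DROP (t<31-1); WM=31
i=17 t=25 v=4: DROP (t<31-1); WM=31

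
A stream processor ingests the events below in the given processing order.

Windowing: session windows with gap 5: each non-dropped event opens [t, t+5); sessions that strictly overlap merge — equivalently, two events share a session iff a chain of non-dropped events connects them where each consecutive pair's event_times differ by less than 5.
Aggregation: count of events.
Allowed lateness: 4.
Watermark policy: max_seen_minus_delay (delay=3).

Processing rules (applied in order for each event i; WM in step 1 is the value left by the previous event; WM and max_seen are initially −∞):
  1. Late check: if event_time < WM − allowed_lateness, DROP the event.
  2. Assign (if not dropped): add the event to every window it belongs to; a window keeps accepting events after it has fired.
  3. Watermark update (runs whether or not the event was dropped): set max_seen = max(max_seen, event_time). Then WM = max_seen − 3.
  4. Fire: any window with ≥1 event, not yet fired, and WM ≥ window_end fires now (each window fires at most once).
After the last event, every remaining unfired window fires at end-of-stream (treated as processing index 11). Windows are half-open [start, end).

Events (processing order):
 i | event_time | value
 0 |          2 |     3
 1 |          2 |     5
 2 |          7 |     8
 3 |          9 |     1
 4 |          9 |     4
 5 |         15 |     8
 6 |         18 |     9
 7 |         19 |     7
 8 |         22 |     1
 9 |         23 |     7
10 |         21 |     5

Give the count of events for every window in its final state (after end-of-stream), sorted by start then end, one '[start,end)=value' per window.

[2,7)=2 [7,14)=3 [15,28)=6

i=0 t=2 v=3: → [2,7); WM=-1
i=1 t=2 v=5: → [2,7); WM=-1
i=2 t=7 v=8: → [7,12); WM=4
i=3 t=9 v=1: → [7,14); WM=6
i=4 t=9 v=4: → [7,14); WM=6
i=5 t=15 v=8: → [15,20); WM=12
i=6 t=18 v=9: → [15,23); WM=15
i=7 t=19 v=7: → [15,24); WM=16
i=8 t=22 v=1: → [15,27); WM=19
i=9 t=23 v=7: → [15,28); WM=20
i=10 t=21 v=5: → [15,28); WM=20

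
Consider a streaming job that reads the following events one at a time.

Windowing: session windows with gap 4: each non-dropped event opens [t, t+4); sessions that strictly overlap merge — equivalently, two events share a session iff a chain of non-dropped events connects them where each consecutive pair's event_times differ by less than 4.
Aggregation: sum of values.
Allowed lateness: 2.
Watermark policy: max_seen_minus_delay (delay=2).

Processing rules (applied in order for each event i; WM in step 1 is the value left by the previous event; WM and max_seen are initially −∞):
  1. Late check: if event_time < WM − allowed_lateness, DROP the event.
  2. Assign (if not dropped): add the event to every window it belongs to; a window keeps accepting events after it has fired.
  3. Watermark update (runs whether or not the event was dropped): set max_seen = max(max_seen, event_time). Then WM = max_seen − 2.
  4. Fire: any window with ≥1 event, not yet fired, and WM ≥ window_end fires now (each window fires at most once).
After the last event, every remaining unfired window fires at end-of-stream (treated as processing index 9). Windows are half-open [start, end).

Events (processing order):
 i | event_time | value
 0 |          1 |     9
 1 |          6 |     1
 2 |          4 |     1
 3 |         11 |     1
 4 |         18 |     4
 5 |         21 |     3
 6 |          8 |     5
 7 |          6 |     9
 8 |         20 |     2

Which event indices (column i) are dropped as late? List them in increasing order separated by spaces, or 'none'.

6 7

i=0 t=1 v=9: → [1,5); WM=-1
i=1 t=6 v=1: → [6,10); WM=4
i=2 t=4 v=1: → [1,10); WM=4
i=3 t=11 v=1: → [11,15); WM=9
i=4 t=18 v=4: → [18,22); WM=16
i=5 t=21 v=3: → [18,25); WM=19
i=6 t=8 v=5: DROP (t<19-2); WM=19
i=7 t=6 v=9: DROP (t<19-2); WM=19
i=8 t=20 v=2: → [18,25); WM=19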